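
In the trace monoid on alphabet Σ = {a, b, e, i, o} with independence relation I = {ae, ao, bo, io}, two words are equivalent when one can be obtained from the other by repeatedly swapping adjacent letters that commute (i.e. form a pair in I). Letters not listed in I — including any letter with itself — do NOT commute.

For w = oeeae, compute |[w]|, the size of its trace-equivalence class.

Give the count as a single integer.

5

drop 0:o onto floor
drop 1:e onto {0:o}
drop 2:e onto {1:e}
drop 3:a onto floor
drop 4:e onto {2:e}
ground layer = {0:o, 3:a}
drop-orders for the pieces not yet dropped (sum over which currently-grounded one goes next):
  1 to go: {3} 1  {4} 1
  2 to go: {2,4} 1  {3,4} 2
  3 to go: {1,2,4} 1  {2,3,4} 3
  if 0:o drops first: 4 orders
  if 3:a drops first: 1 orders
heap linearizations: 5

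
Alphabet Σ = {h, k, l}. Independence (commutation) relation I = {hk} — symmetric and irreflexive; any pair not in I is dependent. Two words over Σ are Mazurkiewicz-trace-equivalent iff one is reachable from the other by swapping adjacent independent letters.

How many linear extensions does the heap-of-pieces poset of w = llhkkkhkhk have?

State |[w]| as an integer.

56

drop 0:l onto floor
drop 1:l onto {0:l}
drop 2:h onto {1:l}
drop 3:k onto {1:l}
drop 4:k onto {3:k}
drop 5:k onto {4:k}
drop 6:h onto {2:h}
drop 7:k onto {5:k}
drop 8:h onto {6:h}
drop 9:k onto {7:k}
ground layer = {0:l}
drop-orders for the pieces not yet dropped (sum over which currently-grounded one goes next):
  1 to go: {8} 1  {9} 1
  2 to go: {6,8} 1  {7,9} 1  {8,9} 2
  3 to go: {2,6,8} 1  {5,7,9} 1  {6,8,9} 3  {7,8,9} 3
  4 to go: {2,6,8,9} 4  {4,5,7,9} 1  {5,7,8,9} 4  {6,7,8,9} 6
  5 to go: {2,6,7,8,9} 10  {3,4,5,7,9} 1  {4,5,7,8,9} 5  {5,6,7,8,9} 10
  6 to go: {2,5,6,7,8,9} 20  {3,4,5,7,8,9} 6  {4,5,6,7,8,9} 15
  7 to go: {2,4,5,6,7,8,9} 35  {3,4,5,6,7,8,9} 21
  8 to go: {2,3,4,5,6,7,8,9} 56
  if 0:l drops first: 56 orders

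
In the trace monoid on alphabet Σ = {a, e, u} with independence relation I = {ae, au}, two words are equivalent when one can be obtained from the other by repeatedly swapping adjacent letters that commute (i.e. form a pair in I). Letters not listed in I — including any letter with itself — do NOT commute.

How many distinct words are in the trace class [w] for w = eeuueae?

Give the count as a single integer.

0(e) covers ∅
1(e) covers 0:e
2(u) covers 1:e
3(u) covers 2:u
4(e) covers 3:u
5(a) covers ∅
6(e) covers 4:e
floor of heap: 0:e, 5:a
completions by unplaced set U, small U first (add the entries for U minus each lowest piece of U):
  |U|=1: {5}:1  {6}:1
  |U|=2: {4,6}:1  {5,6}:2
  |U|=3: {3,4,6}:1  {4,5,6}:3
  |U|=4: {2,3,4,6}:1  {3,4,5,6}:4
  |U|=5: {1,2,3,4,6}:1  {2,3,4,5,6}:5
  start at 0(e): 6
  start at 5(a): 1
sum over floor = 7

7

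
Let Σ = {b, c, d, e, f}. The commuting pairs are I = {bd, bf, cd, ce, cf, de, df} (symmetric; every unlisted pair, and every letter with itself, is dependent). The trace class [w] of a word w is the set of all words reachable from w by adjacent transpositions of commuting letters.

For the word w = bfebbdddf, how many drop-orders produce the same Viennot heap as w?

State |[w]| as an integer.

504

piece 0:b — minimal
piece 1:f — minimal
piece 2:e rests on {0:b, 1:f}
piece 3:b rests on {2:e}
piece 4:b rests on {3:b}
piece 5:d — minimal
piece 6:d rests on {5:d}
piece 7:d rests on {6:d}
piece 8:f rests on {2:e}
minimal pieces: {0:b, 1:f, 5:d}
ways to finish when only these pieces remain (= sum over removing one remaining piece with nothing left below it):
  1 left: {4}→1  {7}→1  {8}→1
  2 left: {3,4}→1  {4,7}→2  {4,8}→2  {6,7}→1  {7,8}→2
  3 left: {3,4,7}→3  {3,4,8}→3  {4,6,7}→3  {4,7,8}→6  {5,6,7}→1  {6,7,8}→3
  4 left: {2,3,4,8}→3  {3,4,6,7}→6  {3,4,7,8}→12  {4,5,6,7}→4  {4,6,7,8}→12  {5,6,7,8}→4
  5 left: {0,2,3,4,8}→3  {1,2,3,4,8}→3  {2,3,4,7,8}→15  {3,4,5,6,7}→10  {3,4,6,7,8}→30  {4,5,6,7,8}→20
  6 left: {0,1,2,3,4,8}→6  {0,2,3,4,7,8}→18  {1,2,3,4,7,8}→18  {2,3,4,6,7,8}→45  {3,4,5,6,7,8}→60
  7 left: {0,1,2,3,4,7,8}→42  {0,2,3,4,6,7,8}→63  {1,2,3,4,6,7,8}→63  {2,3,4,5,6,7,8}→105
  placing 0:b first → 168 extensions
  placing 1:f first → 168 extensions
  placing 5:d first → 168 extensions
total linear extensions = 504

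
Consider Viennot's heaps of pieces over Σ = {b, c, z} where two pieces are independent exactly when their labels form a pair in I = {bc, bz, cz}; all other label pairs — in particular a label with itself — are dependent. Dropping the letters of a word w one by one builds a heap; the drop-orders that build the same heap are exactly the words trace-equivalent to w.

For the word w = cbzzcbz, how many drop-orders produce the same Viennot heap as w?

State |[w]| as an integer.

#0=c has no predecessor
#1=b has no predecessor
#2=z has no predecessor
#3=z depends on [2:z]
#4=c depends on [0:c]
#5=b depends on [1:b]
#6=z depends on [3:z]
sources: [0:c, 1:b, 2:z]
N(rest) = Σ N(rest − s) over sources s of rest; N(one piece) = 1:
  size 1 → [4]=1  [5]=1  [6]=1
  size 2 → [0,4]=1  [1,5]=1  [3,6]=1  [4,5]=2  [4,6]=2  [5,6]=2
  size 3 → [0,4,5]=3  [0,4,6]=3  [1,4,5]=3  [1,5,6]=3  [2,3,6]=1  [3,4,6]=3  [3,5,6]=3  [4,5,6]=6
  size 4 → [0,1,4,5]=6  [0,3,4,6]=6  [0,4,5,6]=12  [1,3,5,6]=6  [1,4,5,6]=12  [2,3,4,6]=4  [2,3,5,6]=4  [3,4,5,6]=12
  size 5 → [0,1,4,5,6]=30  [0,2,3,4,6]=10  [0,3,4,5,6]=30  [1,2,3,5,6]=10  [1,3,4,5,6]=30  [2,3,4,5,6]=20
  first=0(c) contributes 60
  first=1(b) contributes 60
  first=2(z) contributes 90
|[w]| = 210

210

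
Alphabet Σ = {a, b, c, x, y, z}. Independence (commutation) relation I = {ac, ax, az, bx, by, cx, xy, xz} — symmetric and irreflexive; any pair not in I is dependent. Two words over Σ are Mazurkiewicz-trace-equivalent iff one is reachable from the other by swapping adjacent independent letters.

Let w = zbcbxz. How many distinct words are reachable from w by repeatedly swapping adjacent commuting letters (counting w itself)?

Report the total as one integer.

0(z) covers ∅
1(b) covers 0:z
2(c) covers 1:b
3(b) covers 2:c
4(x) covers ∅
5(z) covers 3:b
floor of heap: 0:z, 4:x
completions by unplaced set U, small U first (add the entries for U minus each lowest piece of U):
  |U|=1: {4}:1  {5}:1
  |U|=2: {3,5}:1  {4,5}:2
  |U|=3: {2,3,5}:1  {3,4,5}:3
  |U|=4: {1,2,3,5}:1  {2,3,4,5}:4
  start at 0(z): 5
  start at 4(x): 1
sum over floor = 6

6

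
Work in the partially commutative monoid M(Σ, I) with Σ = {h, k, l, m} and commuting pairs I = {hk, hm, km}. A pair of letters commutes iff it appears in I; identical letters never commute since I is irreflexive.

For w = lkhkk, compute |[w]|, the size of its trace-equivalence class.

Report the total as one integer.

4

0(l) covers ∅
1(k) covers 0:l
2(h) covers 0:l
3(k) covers 1:k
4(k) covers 3:k
floor of heap: 0:l
completions by unplaced set U, small U first (add the entries for U minus each lowest piece of U):
  |U|=1: {2}:1  {4}:1
  |U|=2: {2,4}:2  {3,4}:1
  |U|=3: {1,3,4}:1  {2,3,4}:3
  start at 0(l): 4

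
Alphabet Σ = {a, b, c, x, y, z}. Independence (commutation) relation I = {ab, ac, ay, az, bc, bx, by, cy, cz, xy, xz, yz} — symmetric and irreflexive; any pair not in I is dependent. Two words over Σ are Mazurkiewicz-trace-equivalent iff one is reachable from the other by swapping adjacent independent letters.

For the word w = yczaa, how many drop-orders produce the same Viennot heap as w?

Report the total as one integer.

60

0(y) covers ∅
1(c) covers ∅
2(z) covers ∅
3(a) covers ∅
4(a) covers 3:a
floor of heap: 0:y, 1:c, 2:z, 3:a
completions by unplaced set U, small U first (add the entries for U minus each lowest piece of U):
  |U|=1: {0}:1  {1}:1  {2}:1  {4}:1
  |U|=2: {0,1}:2  {0,2}:2  {0,4}:2  {1,2}:2  {1,4}:2  {2,4}:2  {3,4}:1
  |U|=3: {0,1,2}:6  {0,1,4}:6  {0,2,4}:6  {0,3,4}:3  {1,2,4}:6  {1,3,4}:3  {2,3,4}:3
  start at 0(y): 12
  start at 1(c): 12
  start at 2(z): 12
  start at 3(a): 24
sum over floor = 60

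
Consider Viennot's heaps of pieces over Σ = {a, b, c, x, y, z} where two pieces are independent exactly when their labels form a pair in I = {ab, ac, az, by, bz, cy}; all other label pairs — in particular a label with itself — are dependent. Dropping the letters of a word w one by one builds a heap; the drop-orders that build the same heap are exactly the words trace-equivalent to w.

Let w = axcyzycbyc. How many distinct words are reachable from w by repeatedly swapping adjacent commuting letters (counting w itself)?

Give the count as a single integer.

20

piece 0:a — minimal
piece 1:x rests on {0:a}
piece 2:c rests on {1:x}
piece 3:y rests on {1:x}
piece 4:z rests on {2:c, 3:y}
piece 5:y rests on {4:z}
piece 6:c rests on {4:z}
piece 7:b rests on {6:c}
piece 8:y rests on {5:y}
piece 9:c rests on {7:b}
minimal pieces: {0:a}
ways to finish when only these pieces remain (= sum over removing one remaining piece with nothing left below it):
  1 left: {8}→1  {9}→1
  2 left: {5,8}→1  {7,9}→1  {8,9}→2
  3 left: {5,8,9}→3  {6,7,9}→1  {7,8,9}→3
  4 left: {5,7,8,9}→6  {6,7,8,9}→4
  5 left: {5,6,7,8,9}→10
  6 left: {4,5,6,7,8,9}→10
  7 left: {2,4,5,6,7,8,9}→10  {3,4,5,6,7,8,9}→10
  8 left: {2,3,4,5,6,7,8,9}→20
  placing 0:a first → 20 extensions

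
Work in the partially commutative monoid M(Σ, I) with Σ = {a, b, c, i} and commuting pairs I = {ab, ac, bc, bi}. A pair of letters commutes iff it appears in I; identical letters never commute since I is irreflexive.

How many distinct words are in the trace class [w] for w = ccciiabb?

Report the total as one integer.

28

drop 0:c onto floor
drop 1:c onto {0:c}
drop 2:c onto {1:c}
drop 3:i onto {2:c}
drop 4:i onto {3:i}
drop 5:a onto {4:i}
drop 6:b onto floor
drop 7:b onto {6:b}
ground layer = {0:c, 6:b}
drop-orders for the pieces not yet dropped (sum over which currently-grounded one goes next):
  1 to go: {5} 1  {7} 1
  2 to go: {4,5} 1  {5,7} 2  {6,7} 1
  3 to go: {3,4,5} 1  {4,5,7} 3  {5,6,7} 3
  4 to go: {2,3,4,5} 1  {3,4,5,7} 4  {4,5,6,7} 6
  5 to go: {1,2,3,4,5} 1  {2,3,4,5,7} 5  {3,4,5,6,7} 10
  6 to go: {0,1,2,3,4,5} 1  {1,2,3,4,5,7} 6  {2,3,4,5,6,7} 15
  if 0:c drops first: 21 orders
  if 6:b drops first: 7 orders
heap linearizations: 28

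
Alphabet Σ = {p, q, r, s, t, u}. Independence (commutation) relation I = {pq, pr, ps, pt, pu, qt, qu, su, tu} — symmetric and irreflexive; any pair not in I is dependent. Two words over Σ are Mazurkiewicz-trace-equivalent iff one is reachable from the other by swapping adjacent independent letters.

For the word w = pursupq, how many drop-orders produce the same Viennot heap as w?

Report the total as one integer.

drop 0:p onto floor
drop 1:u onto floor
drop 2:r onto {1:u}
drop 3:s onto {2:r}
drop 4:u onto {2:r}
drop 5:p onto {0:p}
drop 6:q onto {3:s}
ground layer = {0:p, 1:u}
drop-orders for the pieces not yet dropped (sum over which currently-grounded one goes next):
  1 to go: {4} 1  {5} 1  {6} 1
  2 to go: {0,5} 1  {3,6} 1  {4,5} 2  {4,6} 2  {5,6} 2
  3 to go: {0,4,5} 3  {0,5,6} 3  {3,4,6} 3  {3,5,6} 3  {4,5,6} 6
  4 to go: {0,3,5,6} 6  {0,4,5,6} 12  {2,3,4,6} 3  {3,4,5,6} 12
  5 to go: {0,3,4,5,6} 30  {1,2,3,4,6} 3  {2,3,4,5,6} 15
  if 0:p drops first: 18 orders
  if 1:u drops first: 45 orders
heap linearizations: 63

63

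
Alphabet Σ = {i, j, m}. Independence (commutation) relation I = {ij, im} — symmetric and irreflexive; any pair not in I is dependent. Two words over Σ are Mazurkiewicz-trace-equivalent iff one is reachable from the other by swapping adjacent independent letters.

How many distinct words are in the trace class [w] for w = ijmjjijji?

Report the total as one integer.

0(i) covers ∅
1(j) covers ∅
2(m) covers 1:j
3(j) covers 2:m
4(j) covers 3:j
5(i) covers 0:i
6(j) covers 4:j
7(j) covers 6:j
8(i) covers 5:i
floor of heap: 0:i, 1:j
completions by unplaced set U, small U first (add the entries for U minus each lowest piece of U):
  |U|=1: {7}:1  {8}:1
  |U|=2: {5,8}:1  {6,7}:1  {7,8}:2
  |U|=3: {0,5,8}:1  {4,6,7}:1  {5,7,8}:3  {6,7,8}:3
  |U|=4: {0,5,7,8}:4  {3,4,6,7}:1  {4,6,7,8}:4  {5,6,7,8}:6
  |U|=5: {0,5,6,7,8}:10  {2,3,4,6,7}:1  {3,4,6,7,8}:5  {4,5,6,7,8}:10
  |U|=6: {0,4,5,6,7,8}:20  {1,2,3,4,6,7}:1  {2,3,4,6,7,8}:6  {3,4,5,6,7,8}:15
  |U|=7: {0,3,4,5,6,7,8}:35  {1,2,3,4,6,7,8}:7  {2,3,4,5,6,7,8}:21
  start at 0(i): 28
  start at 1(j): 56
sum over floor = 84

84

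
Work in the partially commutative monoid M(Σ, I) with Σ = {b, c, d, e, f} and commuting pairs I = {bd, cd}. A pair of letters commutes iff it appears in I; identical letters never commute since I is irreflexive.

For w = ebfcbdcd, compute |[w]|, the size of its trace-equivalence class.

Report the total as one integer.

#0=e has no predecessor
#1=b depends on [0:e]
#2=f depends on [1:b]
#3=c depends on [2:f]
#4=b depends on [3:c]
#5=d depends on [2:f]
#6=c depends on [4:b]
#7=d depends on [5:d]
sources: [0:e]
N(rest) = Σ N(rest − s) over sources s of rest; N(one piece) = 1:
  size 1 → [6]=1  [7]=1
  size 2 → [4,6]=1  [5,7]=1  [6,7]=2
  size 3 → [3,4,6]=1  [4,6,7]=3  [5,6,7]=3
  size 4 → [3,4,6,7]=4  [4,5,6,7]=6
  size 5 → [3,4,5,6,7]=10
  size 6 → [2,3,4,5,6,7]=10
  first=0(e) contributes 10

10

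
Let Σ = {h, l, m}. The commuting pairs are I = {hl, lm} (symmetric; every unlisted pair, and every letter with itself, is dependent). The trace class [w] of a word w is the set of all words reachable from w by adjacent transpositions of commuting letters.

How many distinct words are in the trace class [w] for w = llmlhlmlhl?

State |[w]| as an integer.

210

drop 0:l onto floor
drop 1:l onto {0:l}
drop 2:m onto floor
drop 3:l onto {1:l}
drop 4:h onto {2:m}
drop 5:l onto {3:l}
drop 6:m onto {4:h}
drop 7:l onto {5:l}
drop 8:h onto {6:m}
drop 9:l onto {7:l}
ground layer = {0:l, 2:m}
drop-orders for the pieces not yet dropped (sum over which currently-grounded one goes next):
  1 to go: {8} 1  {9} 1
  2 to go: {6,8} 1  {7,9} 1  {8,9} 2
  3 to go: {4,6,8} 1  {5,7,9} 1  {6,8,9} 3  {7,8,9} 3
  4 to go: {2,4,6,8} 1  {3,5,7,9} 1  {4,6,8,9} 4  {5,7,8,9} 4  {6,7,8,9} 6
  5 to go: {1,3,5,7,9} 1  {2,4,6,8,9} 5  {3,5,7,8,9} 5  {4,6,7,8,9} 10  {5,6,7,8,9} 10
  6 to go: {0,1,3,5,7,9} 1  {1,3,5,7,8,9} 6  {2,4,6,7,8,9} 15  {3,5,6,7,8,9} 15  {4,5,6,7,8,9} 20
  7 to go: {0,1,3,5,7,8,9} 7  {1,3,5,6,7,8,9} 21  {2,4,5,6,7,8,9} 35  {3,4,5,6,7,8,9} 35
  8 to go: {0,1,3,5,6,7,8,9} 28  {1,3,4,5,6,7,8,9} 56  {2,3,4,5,6,7,8,9} 70
  if 0:l drops first: 126 orders
  if 2:m drops first: 84 orders
heap linearizations: 210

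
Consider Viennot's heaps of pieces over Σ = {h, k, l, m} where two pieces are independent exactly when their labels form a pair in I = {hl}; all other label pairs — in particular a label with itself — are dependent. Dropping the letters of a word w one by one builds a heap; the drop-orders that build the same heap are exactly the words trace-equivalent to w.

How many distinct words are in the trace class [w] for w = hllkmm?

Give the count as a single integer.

0(h) covers ∅
1(l) covers ∅
2(l) covers 1:l
3(k) covers 0:h, 2:l
4(m) covers 3:k
5(m) covers 4:m
floor of heap: 0:h, 1:l
completions by unplaced set U, small U first (add the entries for U minus each lowest piece of U):
  |U|=1: {5}:1
  |U|=2: {4,5}:1
  |U|=3: {3,4,5}:1
  |U|=4: {0,3,4,5}:1  {2,3,4,5}:1
  start at 0(h): 1
  start at 1(l): 2
sum over floor = 3

3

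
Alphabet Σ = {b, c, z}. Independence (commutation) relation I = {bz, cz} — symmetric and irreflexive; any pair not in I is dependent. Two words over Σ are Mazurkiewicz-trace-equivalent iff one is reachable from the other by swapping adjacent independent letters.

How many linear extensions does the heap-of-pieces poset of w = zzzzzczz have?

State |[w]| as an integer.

#0=z has no predecessor
#1=z depends on [0:z]
#2=z depends on [1:z]
#3=z depends on [2:z]
#4=z depends on [3:z]
#5=c has no predecessor
#6=z depends on [4:z]
#7=z depends on [6:z]
sources: [0:z, 5:c]
N(rest) = Σ N(rest − s) over sources s of rest; N(one piece) = 1:
  size 1 → [5]=1  [7]=1
  size 2 → [5,7]=2  [6,7]=1
  size 3 → [4,6,7]=1  [5,6,7]=3
  size 4 → [3,4,6,7]=1  [4,5,6,7]=4
  size 5 → [2,3,4,6,7]=1  [3,4,5,6,7]=5
  size 6 → [1,2,3,4,6,7]=1  [2,3,4,5,6,7]=6
  first=0(z) contributes 7
  first=5(c) contributes 1
|[w]| = 8

8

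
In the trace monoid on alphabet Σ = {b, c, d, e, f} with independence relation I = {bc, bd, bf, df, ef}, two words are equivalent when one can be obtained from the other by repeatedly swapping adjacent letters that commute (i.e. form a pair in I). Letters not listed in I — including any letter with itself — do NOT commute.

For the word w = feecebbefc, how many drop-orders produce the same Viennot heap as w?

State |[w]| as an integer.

piece 0:f — minimal
piece 1:e — minimal
piece 2:e rests on {1:e}
piece 3:c rests on {0:f, 2:e}
piece 4:e rests on {3:c}
piece 5:b rests on {4:e}
piece 6:b rests on {5:b}
piece 7:e rests on {6:b}
piece 8:f rests on {3:c}
piece 9:c rests on {7:e, 8:f}
minimal pieces: {0:f, 1:e}
ways to finish when only these pieces remain (= sum over removing one remaining piece with nothing left below it):
  1 left: {9}→1
  2 left: {7,9}→1  {8,9}→1
  3 left: {6,7,9}→1  {7,8,9}→2
  4 left: {5,6,7,9}→1  {6,7,8,9}→3
  5 left: {4,5,6,7,9}→1  {5,6,7,8,9}→4
  6 left: {4,5,6,7,8,9}→5
  7 left: {3,4,5,6,7,8,9}→5
  8 left: {0,3,4,5,6,7,8,9}→5  {2,3,4,5,6,7,8,9}→5
  placing 0:f first → 5 extensions
  placing 1:e first → 10 extensions
total linear extensions = 15

15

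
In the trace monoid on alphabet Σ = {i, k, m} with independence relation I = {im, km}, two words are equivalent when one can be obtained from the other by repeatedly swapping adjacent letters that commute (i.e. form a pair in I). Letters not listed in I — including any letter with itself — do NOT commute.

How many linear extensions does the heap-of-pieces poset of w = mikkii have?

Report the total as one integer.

0(m) covers ∅
1(i) covers ∅
2(k) covers 1:i
3(k) covers 2:k
4(i) covers 3:k
5(i) covers 4:i
floor of heap: 0:m, 1:i
completions by unplaced set U, small U first (add the entries for U minus each lowest piece of U):
  |U|=1: {0}:1  {5}:1
  |U|=2: {0,5}:2  {4,5}:1
  |U|=3: {0,4,5}:3  {3,4,5}:1
  |U|=4: {0,3,4,5}:4  {2,3,4,5}:1
  start at 0(m): 1
  start at 1(i): 5
sum over floor = 6

6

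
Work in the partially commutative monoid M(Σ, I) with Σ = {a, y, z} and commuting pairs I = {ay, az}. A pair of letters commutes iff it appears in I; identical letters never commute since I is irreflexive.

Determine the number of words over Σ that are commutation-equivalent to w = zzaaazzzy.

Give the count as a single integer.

piece 0:z — minimal
piece 1:z rests on {0:z}
piece 2:a — minimal
piece 3:a rests on {2:a}
piece 4:a rests on {3:a}
piece 5:z rests on {1:z}
piece 6:z rests on {5:z}
piece 7:z rests on {6:z}
piece 8:y rests on {7:z}
minimal pieces: {0:z, 2:a}
ways to finish when only these pieces remain (= sum over removing one remaining piece with nothing left below it):
  1 left: {4}→1  {8}→1
  2 left: {3,4}→1  {4,8}→2  {7,8}→1
  3 left: {2,3,4}→1  {3,4,8}→3  {4,7,8}→3  {6,7,8}→1
  4 left: {2,3,4,8}→4  {3,4,7,8}→6  {4,6,7,8}→4  {5,6,7,8}→1
  5 left: {1,5,6,7,8}→1  {2,3,4,7,8}→10  {3,4,6,7,8}→10  {4,5,6,7,8}→5
  6 left: {0,1,5,6,7,8}→1  {1,4,5,6,7,8}→6  {2,3,4,6,7,8}→20  {3,4,5,6,7,8}→15
  7 left: {0,1,4,5,6,7,8}→7  {1,3,4,5,6,7,8}→21  {2,3,4,5,6,7,8}→35
  placing 0:z first → 56 extensions
  placing 2:a first → 28 extensions
total linear extensions = 84

84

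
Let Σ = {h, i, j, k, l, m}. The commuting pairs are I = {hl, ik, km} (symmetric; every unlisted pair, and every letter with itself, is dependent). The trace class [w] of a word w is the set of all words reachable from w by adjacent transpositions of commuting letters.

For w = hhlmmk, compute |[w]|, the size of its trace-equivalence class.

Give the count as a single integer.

0(h) covers ∅
1(h) covers 0:h
2(l) covers ∅
3(m) covers 1:h, 2:l
4(m) covers 3:m
5(k) covers 1:h, 2:l
floor of heap: 0:h, 2:l
completions by unplaced set U, small U first (add the entries for U minus each lowest piece of U):
  |U|=1: {4}:1  {5}:1
  |U|=2: {3,4}:1  {4,5}:2
  |U|=3: {3,4,5}:3
  |U|=4: {1,3,4,5}:3  {2,3,4,5}:3
  start at 0(h): 6
  start at 2(l): 3
sum over floor = 9

9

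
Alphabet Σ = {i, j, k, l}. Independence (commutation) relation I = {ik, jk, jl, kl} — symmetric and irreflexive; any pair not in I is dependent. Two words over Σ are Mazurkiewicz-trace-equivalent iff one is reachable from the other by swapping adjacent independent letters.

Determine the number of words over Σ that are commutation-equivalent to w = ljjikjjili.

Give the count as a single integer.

piece 0:l — minimal
piece 1:j — minimal
piece 2:j rests on {1:j}
piece 3:i rests on {0:l, 2:j}
piece 4:k — minimal
piece 5:j rests on {3:i}
piece 6:j rests on {5:j}
piece 7:i rests on {6:j}
piece 8:l rests on {7:i}
piece 9:i rests on {8:l}
minimal pieces: {0:l, 1:j, 4:k}
ways to finish when only these pieces remain (= sum over removing one remaining piece with nothing left below it):
  1 left: {4}→1  {9}→1
  2 left: {4,9}→2  {8,9}→1
  3 left: {4,8,9}→3  {7,8,9}→1
  4 left: {4,7,8,9}→4  {6,7,8,9}→1
  5 left: {4,6,7,8,9}→5  {5,6,7,8,9}→1
  6 left: {3,5,6,7,8,9}→1  {4,5,6,7,8,9}→6
  7 left: {0,3,5,6,7,8,9}→1  {2,3,5,6,7,8,9}→1  {3,4,5,6,7,8,9}→7
  8 left: {0,2,3,5,6,7,8,9}→2  {0,3,4,5,6,7,8,9}→8  {1,2,3,5,6,7,8,9}→1  {2,3,4,5,6,7,8,9}→8
  placing 0:l first → 9 extensions
  placing 1:j first → 18 extensions
  placing 4:k first → 3 extensions
total linear extensions = 30

30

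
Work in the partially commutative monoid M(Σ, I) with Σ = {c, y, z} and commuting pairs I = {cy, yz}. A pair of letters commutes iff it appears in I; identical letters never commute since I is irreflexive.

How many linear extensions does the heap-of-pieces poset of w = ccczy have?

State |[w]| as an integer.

drop 0:c onto floor
drop 1:c onto {0:c}
drop 2:c onto {1:c}
drop 3:z onto {2:c}
drop 4:y onto floor
ground layer = {0:c, 4:y}
drop-orders for the pieces not yet dropped (sum over which currently-grounded one goes next):
  1 to go: {3} 1  {4} 1
  2 to go: {2,3} 1  {3,4} 2
  3 to go: {1,2,3} 1  {2,3,4} 3
  if 0:c drops first: 4 orders
  if 4:y drops first: 1 orders
heap linearizations: 5

5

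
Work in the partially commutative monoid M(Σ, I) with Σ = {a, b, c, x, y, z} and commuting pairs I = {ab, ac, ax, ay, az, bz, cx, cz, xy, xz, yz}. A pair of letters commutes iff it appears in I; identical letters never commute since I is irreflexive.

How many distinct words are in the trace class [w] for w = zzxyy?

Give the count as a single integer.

drop 0:z onto floor
drop 1:z onto {0:z}
drop 2:x onto floor
drop 3:y onto floor
drop 4:y onto {3:y}
ground layer = {0:z, 2:x, 3:y}
drop-orders for the pieces not yet dropped (sum over which currently-grounded one goes next):
  1 to go: {1} 1  {2} 1  {4} 1
  2 to go: {0,1} 1  {1,2} 2  {1,4} 2  {2,4} 2  {3,4} 1
  3 to go: {0,1,2} 3  {0,1,4} 3  {1,2,4} 6  {1,3,4} 3  {2,3,4} 3
  if 0:z drops first: 12 orders
  if 2:x drops first: 6 orders
  if 3:y drops first: 12 orders
heap linearizations: 30

30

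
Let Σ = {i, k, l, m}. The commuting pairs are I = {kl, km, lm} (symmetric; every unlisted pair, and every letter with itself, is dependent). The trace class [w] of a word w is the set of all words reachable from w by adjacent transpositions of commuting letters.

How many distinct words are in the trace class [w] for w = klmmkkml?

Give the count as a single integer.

drop 0:k onto floor
drop 1:l onto floor
drop 2:m onto floor
drop 3:m onto {2:m}
drop 4:k onto {0:k}
drop 5:k onto {4:k}
drop 6:m onto {3:m}
drop 7:l onto {1:l}
ground layer = {0:k, 1:l, 2:m}
drop-orders for the pieces not yet dropped (sum over which currently-grounded one goes next):
  1 to go: {5} 1  {6} 1  {7} 1
  2 to go: {1,7} 1  {3,6} 1  {4,5} 1  {5,6} 2  {5,7} 2  {6,7} 2
  3 to go: {0,4,5} 1  {1,5,7} 3  {1,6,7} 3  {2,3,6} 1  {3,5,6} 3  {3,6,7} 3  {4,5,6} 3  {4,5,7} 3  {5,6,7} 6
  4 to go: {0,4,5,6} 4  {0,4,5,7} 4  {1,3,6,7} 6  {1,4,5,7} 6  {1,5,6,7} 12  {2,3,5,6} 4  {2,3,6,7} 4  {3,4,5,6} 6  {3,5,6,7} 12  {4,5,6,7} 12
  5 to go: {0,1,4,5,7} 10  {0,3,4,5,6} 10  {0,4,5,6,7} 20  {1,2,3,6,7} 10  {1,3,5,6,7} 30  {1,4,5,6,7} 30  {2,3,4,5,6} 10  {2,3,5,6,7} 20  {3,4,5,6,7} 30
  6 to go: {0,1,4,5,6,7} 60  {0,2,3,4,5,6} 20  {0,3,4,5,6,7} 60  {1,2,3,5,6,7} 60  {1,3,4,5,6,7} 90  {2,3,4,5,6,7} 60
  if 0:k drops first: 210 orders
  if 1:l drops first: 140 orders
  if 2:m drops first: 210 orders
heap linearizations: 560

560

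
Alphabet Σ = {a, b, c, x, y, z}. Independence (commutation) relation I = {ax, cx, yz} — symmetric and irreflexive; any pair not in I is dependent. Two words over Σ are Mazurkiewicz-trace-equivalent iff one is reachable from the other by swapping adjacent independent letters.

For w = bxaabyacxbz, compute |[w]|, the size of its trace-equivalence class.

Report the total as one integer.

piece 0:b — minimal
piece 1:x rests on {0:b}
piece 2:a rests on {0:b}
piece 3:a rests on {2:a}
piece 4:b rests on {1:x, 3:a}
piece 5:y rests on {4:b}
piece 6:a rests on {5:y}
piece 7:c rests on {6:a}
piece 8:x rests on {5:y}
piece 9:b rests on {7:c, 8:x}
piece 10:z rests on {9:b}
minimal pieces: {0:b}
ways to finish when only these pieces remain (= sum over removing one remaining piece with nothing left below it):
  1 left: {10}→1
  2 left: {9,10}→1
  3 left: {7,9,10}→1  {8,9,10}→1
  4 left: {6,7,9,10}→1  {7,8,9,10}→2
  5 left: {6,7,8,9,10}→3
  6 left: {5,6,7,8,9,10}→3
  7 left: {4,5,6,7,8,9,10}→3
  8 left: {1,4,5,6,7,8,9,10}→3  {3,4,5,6,7,8,9,10}→3
  9 left: {1,3,4,5,6,7,8,9,10}→6  {2,3,4,5,6,7,8,9,10}→3
  placing 0:b first → 9 extensions

9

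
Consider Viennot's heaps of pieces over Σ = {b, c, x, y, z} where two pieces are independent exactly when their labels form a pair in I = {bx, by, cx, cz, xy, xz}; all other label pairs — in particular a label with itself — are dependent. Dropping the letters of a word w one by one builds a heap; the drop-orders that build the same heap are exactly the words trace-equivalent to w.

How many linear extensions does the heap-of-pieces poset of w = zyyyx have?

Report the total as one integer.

5

0(z) covers ∅
1(y) covers 0:z
2(y) covers 1:y
3(y) covers 2:y
4(x) covers ∅
floor of heap: 0:z, 4:x
completions by unplaced set U, small U first (add the entries for U minus each lowest piece of U):
  |U|=1: {3}:1  {4}:1
  |U|=2: {2,3}:1  {3,4}:2
  |U|=3: {1,2,3}:1  {2,3,4}:3
  start at 0(z): 4
  start at 4(x): 1
sum over floor = 5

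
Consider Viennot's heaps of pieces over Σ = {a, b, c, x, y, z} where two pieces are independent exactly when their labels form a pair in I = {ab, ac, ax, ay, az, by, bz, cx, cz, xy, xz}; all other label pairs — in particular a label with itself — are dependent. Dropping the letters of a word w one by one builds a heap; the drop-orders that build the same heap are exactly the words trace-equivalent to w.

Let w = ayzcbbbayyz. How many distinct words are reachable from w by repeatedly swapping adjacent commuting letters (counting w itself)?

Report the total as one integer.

3025

0(a) covers ∅
1(y) covers ∅
2(z) covers 1:y
3(c) covers 1:y
4(b) covers 3:c
5(b) covers 4:b
6(b) covers 5:b
7(a) covers 0:a
8(y) covers 2:z, 3:c
9(y) covers 8:y
10(z) covers 9:y
floor of heap: 0:a, 1:y
completions by unplaced set U, small U first (add the entries for U minus each lowest piece of U):
  |U|=1: {6}:1  {7}:1  {10}:1
  |U|=2: {0,7}:1  {5,6}:1  {6,7}:2  {6,10}:2  {7,10}:2  {9,10}:1
  |U|=3: {0,6,7}:3  {0,7,10}:3  {4,5,6}:1  {5,6,7}:3  {5,6,10}:3  {6,7,10}:6  {6,9,10}:3  {7,9,10}:3  {8,9,10}:1
  |U|=4: {0,5,6,7}:6  {0,6,7,10}:12  {0,7,9,10}:6  {2,8,9,10}:1  {4,5,6,7}:4  {4,5,6,10}:4  {5,6,7,10}:12  {5,6,9,10}:6  {6,7,9,10}:12  {6,8,9,10}:4  {7,8,9,10}:4
  |U|=5: {0,4,5,6,7}:10  {0,5,6,7,10}:30  {0,6,7,9,10}:30  {0,7,8,9,10}:10  {2,6,8,9,10}:5  {2,7,8,9,10}:5  {4,5,6,7,10}:20  {4,5,6,9,10}:10  {5,6,7,9,10}:30  {5,6,8,9,10}:10  {6,7,8,9,10}:20
  |U|=6: {0,2,7,8,9,10}:15  {0,4,5,6,7,10}:60  {0,5,6,7,9,10}:90  {0,6,7,8,9,10}:60  {2,5,6,8,9,10}:15  {2,6,7,8,9,10}:30  {4,5,6,7,9,10}:60  {4,5,6,8,9,10}:20  {5,6,7,8,9,10}:60
  |U|=7: {0,2,6,7,8,9,10}:105  {0,4,5,6,7,9,10}:210  {0,5,6,7,8,9,10}:210  {2,4,5,6,8,9,10}:35  {2,5,6,7,8,9,10}:105  {3,4,5,6,8,9,10}:20  {4,5,6,7,8,9,10}:140
  |U|=8: {0,2,5,6,7,8,9,10}:420  {0,4,5,6,7,8,9,10}:560  {2,3,4,5,6,8,9,10}:55  {2,4,5,6,7,8,9,10}:280  {3,4,5,6,7,8,9,10}:160
  |U|=9: {0,2,4,5,6,7,8,9,10}:1260  {0,3,4,5,6,7,8,9,10}:720  {1,2,3,4,5,6,8,9,10}:55  {2,3,4,5,6,7,8,9,10}:495
  start at 0(a): 550
  start at 1(y): 2475
sum over floor = 3025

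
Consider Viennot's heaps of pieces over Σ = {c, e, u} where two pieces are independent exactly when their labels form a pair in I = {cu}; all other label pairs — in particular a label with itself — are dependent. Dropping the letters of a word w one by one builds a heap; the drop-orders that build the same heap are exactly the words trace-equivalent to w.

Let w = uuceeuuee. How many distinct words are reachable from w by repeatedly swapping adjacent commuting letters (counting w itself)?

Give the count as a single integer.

piece 0:u — minimal
piece 1:u rests on {0:u}
piece 2:c — minimal
piece 3:e rests on {1:u, 2:c}
piece 4:e rests on {3:e}
piece 5:u rests on {4:e}
piece 6:u rests on {5:u}
piece 7:e rests on {6:u}
piece 8:e rests on {7:e}
minimal pieces: {0:u, 2:c}
ways to finish when only these pieces remain (= sum over removing one remaining piece with nothing left below it):
  1 left: {8}→1
  2 left: {7,8}→1
  3 left: {6,7,8}→1
  4 left: {5,6,7,8}→1
  5 left: {4,5,6,7,8}→1
  6 left: {3,4,5,6,7,8}→1
  7 left: {1,3,4,5,6,7,8}→1  {2,3,4,5,6,7,8}→1
  placing 0:u first → 2 extensions
  placing 2:c first → 1 extensions
total linear extensions = 3

3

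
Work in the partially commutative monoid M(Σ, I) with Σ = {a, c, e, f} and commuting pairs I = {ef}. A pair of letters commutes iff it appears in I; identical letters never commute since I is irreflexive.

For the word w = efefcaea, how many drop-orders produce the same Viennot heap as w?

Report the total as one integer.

6

drop 0:e onto floor
drop 1:f onto floor
drop 2:e onto {0:e}
drop 3:f onto {1:f}
drop 4:c onto {2:e, 3:f}
drop 5:a onto {4:c}
drop 6:e onto {5:a}
drop 7:a onto {6:e}
ground layer = {0:e, 1:f}
drop-orders for the pieces not yet dropped (sum over which currently-grounded one goes next):
  1 to go: {7} 1
  2 to go: {6,7} 1
  3 to go: {5,6,7} 1
  4 to go: {4,5,6,7} 1
  5 to go: {2,4,5,6,7} 1  {3,4,5,6,7} 1
  6 to go: {0,2,4,5,6,7} 1  {1,3,4,5,6,7} 1  {2,3,4,5,6,7} 2
  if 0:e drops first: 3 orders
  if 1:f drops first: 3 orders
heap linearizations: 6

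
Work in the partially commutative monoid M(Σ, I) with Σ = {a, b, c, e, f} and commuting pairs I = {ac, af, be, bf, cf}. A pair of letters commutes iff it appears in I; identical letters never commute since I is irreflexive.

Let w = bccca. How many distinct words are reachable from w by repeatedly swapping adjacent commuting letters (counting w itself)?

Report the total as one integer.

4

drop 0:b onto floor
drop 1:c onto {0:b}
drop 2:c onto {1:c}
drop 3:c onto {2:c}
drop 4:a onto {0:b}
ground layer = {0:b}
drop-orders for the pieces not yet dropped (sum over which currently-grounded one goes next):
  1 to go: {3} 1  {4} 1
  2 to go: {2,3} 1  {3,4} 2
  3 to go: {1,2,3} 1  {2,3,4} 3
  if 0:b drops first: 4 orders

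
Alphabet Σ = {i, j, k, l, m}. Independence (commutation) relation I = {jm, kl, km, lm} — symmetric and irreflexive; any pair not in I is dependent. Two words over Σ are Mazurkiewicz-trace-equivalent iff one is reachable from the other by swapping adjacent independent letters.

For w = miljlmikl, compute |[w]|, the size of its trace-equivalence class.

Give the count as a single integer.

#0=m has no predecessor
#1=i depends on [0:m]
#2=l depends on [1:i]
#3=j depends on [2:l]
#4=l depends on [3:j]
#5=m depends on [1:i]
#6=i depends on [4:l, 5:m]
#7=k depends on [6:i]
#8=l depends on [6:i]
sources: [0:m]
N(rest) = Σ N(rest − s) over sources s of rest; N(one piece) = 1:
  size 1 → [7]=1  [8]=1
  size 2 → [7,8]=2
  size 3 → [6,7,8]=2
  size 4 → [4,6,7,8]=2  [5,6,7,8]=2
  size 5 → [3,4,6,7,8]=2  [4,5,6,7,8]=4
  size 6 → [2,3,4,6,7,8]=2  [3,4,5,6,7,8]=6
  size 7 → [2,3,4,5,6,7,8]=8
  first=0(m) contributes 8

8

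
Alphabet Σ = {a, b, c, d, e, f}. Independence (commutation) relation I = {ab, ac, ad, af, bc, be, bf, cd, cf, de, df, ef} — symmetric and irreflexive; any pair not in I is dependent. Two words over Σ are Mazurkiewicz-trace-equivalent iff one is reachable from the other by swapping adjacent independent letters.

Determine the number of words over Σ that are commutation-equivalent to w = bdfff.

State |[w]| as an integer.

10

drop 0:b onto floor
drop 1:d onto {0:b}
drop 2:f onto floor
drop 3:f onto {2:f}
drop 4:f onto {3:f}
ground layer = {0:b, 2:f}
drop-orders for the pieces not yet dropped (sum over which currently-grounded one goes next):
  1 to go: {1} 1  {4} 1
  2 to go: {0,1} 1  {1,4} 2  {3,4} 1
  3 to go: {0,1,4} 3  {1,3,4} 3  {2,3,4} 1
  if 0:b drops first: 4 orders
  if 2:f drops first: 6 orders
heap linearizations: 10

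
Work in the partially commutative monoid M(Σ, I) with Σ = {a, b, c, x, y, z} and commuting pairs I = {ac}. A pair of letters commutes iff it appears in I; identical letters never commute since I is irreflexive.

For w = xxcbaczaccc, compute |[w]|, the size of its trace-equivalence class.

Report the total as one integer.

piece 0:x — minimal
piece 1:x rests on {0:x}
piece 2:c rests on {1:x}
piece 3:b rests on {2:c}
piece 4:a rests on {3:b}
piece 5:c rests on {3:b}
piece 6:z rests on {4:a, 5:c}
piece 7:a rests on {6:z}
piece 8:c rests on {6:z}
piece 9:c rests on {8:c}
piece 10:c rests on {9:c}
minimal pieces: {0:x}
ways to finish when only these pieces remain (= sum over removing one remaining piece with nothing left below it):
  1 left: {7}→1  {10}→1
  2 left: {7,10}→2  {9,10}→1
  3 left: {7,9,10}→3  {8,9,10}→1
  4 left: {7,8,9,10}→4
  5 left: {6,7,8,9,10}→4
  6 left: {4,6,7,8,9,10}→4  {5,6,7,8,9,10}→4
  7 left: {4,5,6,7,8,9,10}→8
  8 left: {3,4,5,6,7,8,9,10}→8
  9 left: {2,3,4,5,6,7,8,9,10}→8
  placing 0:x first → 8 extensions

8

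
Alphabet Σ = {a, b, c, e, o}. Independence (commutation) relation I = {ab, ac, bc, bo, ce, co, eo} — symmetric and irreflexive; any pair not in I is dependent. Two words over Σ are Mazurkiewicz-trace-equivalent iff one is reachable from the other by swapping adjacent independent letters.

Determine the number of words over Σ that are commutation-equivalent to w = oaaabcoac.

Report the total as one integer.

252

piece 0:o — minimal
piece 1:a rests on {0:o}
piece 2:a rests on {1:a}
piece 3:a rests on {2:a}
piece 4:b — minimal
piece 5:c — minimal
piece 6:o rests on {3:a}
piece 7:a rests on {6:o}
piece 8:c rests on {5:c}
minimal pieces: {0:o, 4:b, 5:c}
ways to finish when only these pieces remain (= sum over removing one remaining piece with nothing left below it):
  1 left: {4}→1  {7}→1  {8}→1
  2 left: {4,7}→2  {4,8}→2  {5,8}→1  {6,7}→1  {7,8}→2
  3 left: {3,6,7}→1  {4,5,8}→3  {4,6,7}→3  {4,7,8}→6  {5,7,8}→3  {6,7,8}→3
  4 left: {2,3,6,7}→1  {3,4,6,7}→4  {3,6,7,8}→4  {4,5,7,8}→12  {4,6,7,8}→12  {5,6,7,8}→6
  5 left: {1,2,3,6,7}→1  {2,3,4,6,7}→5  {2,3,6,7,8}→5  {3,4,6,7,8}→20  {3,5,6,7,8}→10  {4,5,6,7,8}→30
  6 left: {0,1,2,3,6,7}→1  {1,2,3,4,6,7}→6  {1,2,3,6,7,8}→6  {2,3,4,6,7,8}→30  {2,3,5,6,7,8}→15  {3,4,5,6,7,8}→60
  7 left: {0,1,2,3,4,6,7}→7  {0,1,2,3,6,7,8}→7  {1,2,3,4,6,7,8}→42  {1,2,3,5,6,7,8}→21  {2,3,4,5,6,7,8}→105
  placing 0:o first → 168 extensions
  placing 4:b first → 28 extensions
  placing 5:c first → 56 extensions
total linear extensions = 252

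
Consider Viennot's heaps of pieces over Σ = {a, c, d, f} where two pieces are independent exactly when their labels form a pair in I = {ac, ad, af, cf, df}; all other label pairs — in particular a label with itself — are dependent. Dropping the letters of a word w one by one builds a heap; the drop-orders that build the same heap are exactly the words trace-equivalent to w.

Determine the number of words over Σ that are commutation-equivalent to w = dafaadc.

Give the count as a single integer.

0(d) covers ∅
1(a) covers ∅
2(f) covers ∅
3(a) covers 1:a
4(a) covers 3:a
5(d) covers 0:d
6(c) covers 5:d
floor of heap: 0:d, 1:a, 2:f
completions by unplaced set U, small U first (add the entries for U minus each lowest piece of U):
  |U|=1: {2}:1  {4}:1  {6}:1
  |U|=2: {2,4}:2  {2,6}:2  {3,4}:1  {4,6}:2  {5,6}:1
  |U|=3: {0,5,6}:1  {1,3,4}:1  {2,3,4}:3  {2,4,6}:6  {2,5,6}:3  {3,4,6}:3  {4,5,6}:3
  |U|=4: {0,2,5,6}:4  {0,4,5,6}:4  {1,2,3,4}:4  {1,3,4,6}:4  {2,3,4,6}:12  {2,4,5,6}:12  {3,4,5,6}:6
  |U|=5: {0,2,4,5,6}:20  {0,3,4,5,6}:10  {1,2,3,4,6}:20  {1,3,4,5,6}:10  {2,3,4,5,6}:30
  start at 0(d): 60
  start at 1(a): 60
  start at 2(f): 20
sum over floor = 140

140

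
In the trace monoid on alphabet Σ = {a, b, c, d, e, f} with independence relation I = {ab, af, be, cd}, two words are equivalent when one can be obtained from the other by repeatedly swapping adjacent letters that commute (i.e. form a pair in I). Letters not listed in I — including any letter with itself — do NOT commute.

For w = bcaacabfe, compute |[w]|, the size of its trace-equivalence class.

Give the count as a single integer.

3

piece 0:b — minimal
piece 1:c rests on {0:b}
piece 2:a rests on {1:c}
piece 3:a rests on {2:a}
piece 4:c rests on {3:a}
piece 5:a rests on {4:c}
piece 6:b rests on {4:c}
piece 7:f rests on {6:b}
piece 8:e rests on {5:a, 7:f}
minimal pieces: {0:b}
ways to finish when only these pieces remain (= sum over removing one remaining piece with nothing left below it):
  1 left: {8}→1
  2 left: {5,8}→1  {7,8}→1
  3 left: {5,7,8}→2  {6,7,8}→1
  4 left: {5,6,7,8}→3
  5 left: {4,5,6,7,8}→3
  6 left: {3,4,5,6,7,8}→3
  7 left: {2,3,4,5,6,7,8}→3
  placing 0:b first → 3 extensions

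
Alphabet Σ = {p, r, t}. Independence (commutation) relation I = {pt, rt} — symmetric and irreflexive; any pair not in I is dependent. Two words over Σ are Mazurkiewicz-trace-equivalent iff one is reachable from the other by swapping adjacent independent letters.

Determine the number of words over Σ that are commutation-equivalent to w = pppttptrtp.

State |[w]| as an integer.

210

piece 0:p — minimal
piece 1:p rests on {0:p}
piece 2:p rests on {1:p}
piece 3:t — minimal
piece 4:t rests on {3:t}
piece 5:p rests on {2:p}
piece 6:t rests on {4:t}
piece 7:r rests on {5:p}
piece 8:t rests on {6:t}
piece 9:p rests on {7:r}
minimal pieces: {0:p, 3:t}
ways to finish when only these pieces remain (= sum over removing one remaining piece with nothing left below it):
  1 left: {8}→1  {9}→1
  2 left: {6,8}→1  {7,9}→1  {8,9}→2
  3 left: {4,6,8}→1  {5,7,9}→1  {6,8,9}→3  {7,8,9}→3
  4 left: {2,5,7,9}→1  {3,4,6,8}→1  {4,6,8,9}→4  {5,7,8,9}→4  {6,7,8,9}→6
  5 left: {1,2,5,7,9}→1  {2,5,7,8,9}→5  {3,4,6,8,9}→5  {4,6,7,8,9}→10  {5,6,7,8,9}→10
  6 left: {0,1,2,5,7,9}→1  {1,2,5,7,8,9}→6  {2,5,6,7,8,9}→15  {3,4,6,7,8,9}→15  {4,5,6,7,8,9}→20
  7 left: {0,1,2,5,7,8,9}→7  {1,2,5,6,7,8,9}→21  {2,4,5,6,7,8,9}→35  {3,4,5,6,7,8,9}→35
  8 left: {0,1,2,5,6,7,8,9}→28  {1,2,4,5,6,7,8,9}→56  {2,3,4,5,6,7,8,9}→70
  placing 0:p first → 126 extensions
  placing 3:t first → 84 extensions
total linear extensions = 210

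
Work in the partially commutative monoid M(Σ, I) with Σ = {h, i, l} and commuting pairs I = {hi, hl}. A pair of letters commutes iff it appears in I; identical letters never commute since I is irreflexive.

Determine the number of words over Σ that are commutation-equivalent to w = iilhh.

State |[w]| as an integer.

drop 0:i onto floor
drop 1:i onto {0:i}
drop 2:l onto {1:i}
drop 3:h onto floor
drop 4:h onto {3:h}
ground layer = {0:i, 3:h}
drop-orders for the pieces not yet dropped (sum over which currently-grounded one goes next):
  1 to go: {2} 1  {4} 1
  2 to go: {1,2} 1  {2,4} 2  {3,4} 1
  3 to go: {0,1,2} 1  {1,2,4} 3  {2,3,4} 3
  if 0:i drops first: 6 orders
  if 3:h drops first: 4 orders
heap linearizations: 10

10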